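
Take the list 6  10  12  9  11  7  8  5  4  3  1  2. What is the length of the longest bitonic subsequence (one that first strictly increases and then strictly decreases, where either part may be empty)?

9

inc[i] = longest strictly increasing subsequence ending at i; dec[i] = longest strictly decreasing subsequence starting at i:
i:      1  2  3  4  5  6  7  8  9 10 11 12
a[i]:   6 10 12  9 11  7  8  5  4  3  1  2
inc:    1  2  3  2  3  2  3  1  1  1  1  2
dec:    5  7  7  6  6  5  5  4  3  2  1  1
Best peak at i=3 (value 12): inc=3, dec=7, length 3+7−1 = 9.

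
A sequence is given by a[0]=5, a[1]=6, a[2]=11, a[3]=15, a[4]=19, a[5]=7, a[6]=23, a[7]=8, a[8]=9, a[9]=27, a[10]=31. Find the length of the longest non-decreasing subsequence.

Track the smallest tail for each achievable length (allowing ties):
5 → extends → [5]
6 → extends → [5, 6]
11 → extends → [5, 6, 11]
15 → extends → [5, 6, 11, 15]
19 → extends → [5, 6, 11, 15, 19]
7 → replaces 11 → [5, 6, 7, 15, 19]
23 → extends → [5, 6, 7, 15, 19, 23]
8 → replaces 15 → [5, 6, 7, 8, 19, 23]
9 → replaces 19 → [5, 6, 7, 8, 9, 23]
27 → extends → [5, 6, 7, 8, 9, 23, 27]
31 → extends → [5, 6, 7, 8, 9, 23, 27, 31]
Eight tails, so the longest non-decreasing subsequence has length 8 (e.g. 5, 6, 11, 15, 19, 23, 27, 31).

8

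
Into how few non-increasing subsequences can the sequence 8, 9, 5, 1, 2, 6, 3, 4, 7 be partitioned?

5

The minimum number of non-increasing subsequences covering a sequence equals the length of its longest strictly increasing subsequence.
LIS length is 5 (e.g. 1, 2, 3, 4, 7), so 5 piles are needed.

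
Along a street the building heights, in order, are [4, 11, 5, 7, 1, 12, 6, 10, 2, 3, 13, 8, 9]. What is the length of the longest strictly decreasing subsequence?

Negate each value so 'decreasing' becomes 'increasing', then run patience tails on the negated sequence:
-4 → extends → [-4]
-11 → replaces -4 → [-11]
-5 → extends → [-11, -5]
-7 → replaces -5 → [-11, -7]
-1 → extends → [-11, -7, -1]
-12 → replaces -11 → [-12, -7, -1]
-6 → replaces -1 → [-12, -7, -6]
-10 → replaces -7 → [-12, -10, -6]
-2 → extends → [-12, -10, -6, -2]
-3 → replaces -2 → [-12, -10, -6, -3]
-13 → replaces -12 → [-13, -10, -6, -3]
-8 → replaces -6 → [-13, -10, -8, -3]
-9 → replaces -8 → [-13, -10, -9, -3]
Four tails, so the longest strictly decreasing subsequence of the original has length 4.

4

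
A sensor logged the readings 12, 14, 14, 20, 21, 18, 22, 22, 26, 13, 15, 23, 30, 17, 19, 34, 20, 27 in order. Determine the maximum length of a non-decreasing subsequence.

Let dp[i] be the length of the longest such subsequence ending at index i:
i:      1  2  3  4  5  6  7  8  9 10 11 12 13 14 15 16 17 18
a[i]:  12 14 14 20 21 18 22 22 26 13 15 23 30 17 19 34 20 27
dp:     1  2  3  4  5  4  6  7  8  2  4  8  9  5  6 10  7  9
Maximum dp value is 10.

10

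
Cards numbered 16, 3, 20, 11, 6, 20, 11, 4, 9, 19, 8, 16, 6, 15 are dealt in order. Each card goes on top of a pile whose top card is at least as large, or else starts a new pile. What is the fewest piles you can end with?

4

Place each on the leftmost legal pile:
16 → new pile 1 (tops now [16])
3 → pile 1 (tops now [3])
20 → new pile 2 (tops now [3, 20])
11 → pile 2 (tops now [3, 11])
6 → pile 2 (tops now [3, 6])
20 → new pile 3 (tops now [3, 6, 20])
11 → pile 3 (tops now [3, 6, 11])
4 → pile 2 (tops now [3, 4, 11])
9 → pile 3 (tops now [3, 4, 9])
19 → new pile 4 (tops now [3, 4, 9, 19])
8 → pile 3 (tops now [3, 4, 8, 19])
16 → pile 4 (tops now [3, 4, 8, 16])
6 → pile 3 (tops now [3, 4, 6, 16])
15 → pile 4 (tops now [3, 4, 6, 15])
Four piles.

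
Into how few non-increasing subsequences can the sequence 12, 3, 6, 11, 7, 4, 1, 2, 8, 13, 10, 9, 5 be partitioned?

5

Place each on the leftmost legal pile:
12 → new pile 1 (tops now [12])
3 → pile 1 (tops now [3])
6 → new pile 2 (tops now [3, 6])
11 → new pile 3 (tops now [3, 6, 11])
7 → pile 3 (tops now [3, 6, 7])
4 → pile 2 (tops now [3, 4, 7])
1 → pile 1 (tops now [1, 4, 7])
2 → pile 2 (tops now [1, 2, 7])
8 → new pile 4 (tops now [1, 2, 7, 8])
13 → new pile 5 (tops now [1, 2, 7, 8, 13])
10 → pile 5 (tops now [1, 2, 7, 8, 10])
9 → pile 5 (tops now [1, 2, 7, 8, 9])
5 → pile 3 (tops now [1, 2, 5, 8, 9])
Five piles.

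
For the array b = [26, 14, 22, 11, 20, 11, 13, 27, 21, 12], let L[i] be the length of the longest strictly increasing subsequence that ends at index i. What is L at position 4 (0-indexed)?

dp[i] = 1 + max{dp[j] : j<i, b[j]<b[i]} (or 1 if no such j):
i:      0  1  2  3  4  5  6  7  8  9
b[i]:  26 14 22 11 20 11 13 27 21 12
dp:     1  1  2  1  2  1  2  3  3  2
At index 4 the value is 2.

2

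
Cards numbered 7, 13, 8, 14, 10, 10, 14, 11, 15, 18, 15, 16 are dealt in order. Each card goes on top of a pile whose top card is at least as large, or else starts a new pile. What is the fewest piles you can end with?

The minimum number of non-increasing subsequences covering a sequence equals the length of its longest strictly increasing subsequence.
LIS length is 6 (e.g. 7, 8, 10, 14, 15, 18), so 6 piles are needed.

6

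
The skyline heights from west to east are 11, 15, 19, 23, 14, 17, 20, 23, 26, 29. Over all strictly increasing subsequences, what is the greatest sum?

143

Let S[i] be the best sum of a strictly increasing subsequence ending at i:
i:       1   2   3   4   5   6   7   8   9  10
a[i]:   11  15  19  23  14  17  20  23  26  29
S:      11  26  45  68  25  43  65  88 114 143
Maximum is 143 (e.g. 11 + 15 + 19 + 20 + 23 + 26 + 29).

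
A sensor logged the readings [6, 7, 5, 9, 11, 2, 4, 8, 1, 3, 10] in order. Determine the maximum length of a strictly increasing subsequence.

4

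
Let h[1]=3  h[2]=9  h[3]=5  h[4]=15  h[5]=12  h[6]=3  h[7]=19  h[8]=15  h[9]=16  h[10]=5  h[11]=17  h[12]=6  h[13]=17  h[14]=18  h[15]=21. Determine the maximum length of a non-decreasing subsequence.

Track the smallest tail for each achievable length (allowing ties):
3 → extends → [3]
9 → extends → [3, 9]
5 → replaces 9 → [3, 5]
15 → extends → [3, 5, 15]
12 → replaces 15 → [3, 5, 12]
3 → replaces 5 → [3, 3, 12]
19 → extends → [3, 3, 12, 19]
15 → replaces 19 → [3, 3, 12, 15]
16 → extends → [3, 3, 12, 15, 16]
5 → replaces 12 → [3, 3, 5, 15, 16]
17 → extends → [3, 3, 5, 15, 16, 17]
6 → replaces 15 → [3, 3, 5, 6, 16, 17]
17 → extends → [3, 3, 5, 6, 16, 17, 17]
18 → extends → [3, 3, 5, 6, 16, 17, 17, 18]
21 → extends → [3, 3, 5, 6, 16, 17, 17, 18, 21]
Nine tails, so the longest non-decreasing subsequence has length 9 (e.g. 3, 9, 15, 15, 16, 17, 17, 18, 21).

9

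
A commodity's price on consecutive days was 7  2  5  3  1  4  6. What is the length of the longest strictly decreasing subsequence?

4

Let dp[i] be the longest strictly decreasing subsequence ending at i:
i:     1 2 3 4 5 6 7
a[i]:  7 2 5 3 1 4 6
dp:    1 2 2 3 4 3 2
Maximum is 4.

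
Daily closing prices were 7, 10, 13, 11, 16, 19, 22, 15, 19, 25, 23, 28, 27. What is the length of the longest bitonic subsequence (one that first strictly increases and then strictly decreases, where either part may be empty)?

inc[i] = longest strictly increasing subsequence ending at i; dec[i] = longest strictly decreasing subsequence starting at i:
i:      1  2  3  4  5  6  7  8  9 10 11 12 13
a[i]:   7 10 13 11 16 19 22 15 19 25 23 28 27
inc:    1  2  3  3  4  5  6  4  5  7  7  8  8
dec:    1  1  2  1  2  2  2  1  1  2  1  2  1
Best peak at i=12 (value 28): inc=8, dec=2, length 8+2−1 = 9.

9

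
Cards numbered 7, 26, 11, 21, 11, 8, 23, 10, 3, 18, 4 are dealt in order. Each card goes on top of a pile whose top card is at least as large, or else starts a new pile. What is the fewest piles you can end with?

Place each on the leftmost legal pile:
7 → new pile 1 (tops now [7])
26 → new pile 2 (tops now [7, 26])
11 → pile 2 (tops now [7, 11])
21 → new pile 3 (tops now [7, 11, 21])
11 → pile 2 (tops now [7, 11, 21])
8 → pile 2 (tops now [7, 8, 21])
23 → new pile 4 (tops now [7, 8, 21, 23])
10 → pile 3 (tops now [7, 8, 10, 23])
3 → pile 1 (tops now [3, 8, 10, 23])
18 → pile 4 (tops now [3, 8, 10, 18])
4 → pile 2 (tops now [3, 4, 10, 18])
Four piles.

4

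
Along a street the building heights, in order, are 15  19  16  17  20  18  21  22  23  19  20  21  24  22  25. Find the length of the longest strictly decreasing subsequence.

2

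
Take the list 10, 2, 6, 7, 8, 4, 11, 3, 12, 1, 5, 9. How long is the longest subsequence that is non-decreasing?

Let dp[i] be the length of the longest such subsequence ending at index i:
i:      1  2  3  4  5  6  7  8  9 10 11 12
a[i]:  10  2  6  7  8  4 11  3 12  1  5  9
dp:     1  1  2  3  4  2  5  2  6  1  3  5
Maximum dp value is 6.

6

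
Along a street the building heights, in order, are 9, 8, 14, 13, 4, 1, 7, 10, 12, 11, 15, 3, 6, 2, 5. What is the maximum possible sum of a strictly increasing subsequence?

Let S[i] be the best sum of a strictly increasing subsequence ending at i:
i:      1  2  3  4  5  6  7  8  9 10 11 12 13 14 15
a[i]:   9  8 14 13  4  1  7 10 12 11 15  3  6  2  5
S:      9  8 23 22  4  1 11 21 33 32 48  4 10  3  9
Maximum is 48 (e.g. 4 + 7 + 10 + 12 + 15).

48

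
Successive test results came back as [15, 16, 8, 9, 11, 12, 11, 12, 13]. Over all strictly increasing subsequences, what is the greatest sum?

Let S[i] be the best sum of a strictly increasing subsequence ending at i:
i:      1  2  3  4  5  6  7  8  9
a[i]:  15 16  8  9 11 12 11 12 13
S:     15 31  8 17 28 40 28 40 53
Maximum is 53 (e.g. 8 + 9 + 11 + 12 + 13).

53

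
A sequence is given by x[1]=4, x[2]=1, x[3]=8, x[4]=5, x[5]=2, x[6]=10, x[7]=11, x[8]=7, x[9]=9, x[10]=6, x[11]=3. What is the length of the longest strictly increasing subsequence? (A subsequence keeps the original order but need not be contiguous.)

Track the smallest tail for each achievable length (strict):
4 → extends → [4]
1 → replaces 4 → [1]
8 → extends → [1, 8]
5 → replaces 8 → [1, 5]
2 → replaces 5 → [1, 2]
10 → extends → [1, 2, 10]
11 → extends → [1, 2, 10, 11]
7 → replaces 10 → [1, 2, 7, 11]
9 → replaces 11 → [1, 2, 7, 9]
6 → replaces 7 → [1, 2, 6, 9]
3 → replaces 6 → [1, 2, 3, 9]
Four tails, so the longest strictly increasing subsequence has length 4 (e.g. 4, 8, 10, 11).

4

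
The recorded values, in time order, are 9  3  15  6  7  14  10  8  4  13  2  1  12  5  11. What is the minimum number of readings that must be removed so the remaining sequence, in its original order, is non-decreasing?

Fewest deletions = n − (longest non-decreasing subsequence).
i:      1  2  3  4  5  6  7  8  9 10 11 12 13 14 15
a[i]:   9  3 15  6  7 14 10  8  4 13  2  1 12  5 11
dp:     1  1  2  2  3  4  4  4  2  5  1  1  5  3  5
max dp = 5, so deletions = 15 − 5 = 10.

10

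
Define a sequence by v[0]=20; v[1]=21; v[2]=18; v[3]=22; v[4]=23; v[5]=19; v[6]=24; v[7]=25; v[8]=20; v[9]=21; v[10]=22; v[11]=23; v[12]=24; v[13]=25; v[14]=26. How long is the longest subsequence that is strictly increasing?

Let dp[i] be the length of the longest such subsequence ending at index i:
i:      0  1  2  3  4  5  6  7  8  9 10 11 12 13 14
v[i]:  20 21 18 22 23 19 24 25 20 21 22 23 24 25 26
dp:     1  2  1  3  4  2  5  6  3  4  5  6  7  8  9
Maximum dp value is 9.

9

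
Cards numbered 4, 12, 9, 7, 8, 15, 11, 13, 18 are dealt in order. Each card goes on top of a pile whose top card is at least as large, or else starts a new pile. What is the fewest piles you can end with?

6

Place each on the leftmost legal pile:
4 → new pile 1 (tops now [4])
12 → new pile 2 (tops now [4, 12])
9 → pile 2 (tops now [4, 9])
7 → pile 2 (tops now [4, 7])
8 → new pile 3 (tops now [4, 7, 8])
15 → new pile 4 (tops now [4, 7, 8, 15])
11 → pile 4 (tops now [4, 7, 8, 11])
13 → new pile 5 (tops now [4, 7, 8, 11, 13])
18 → new pile 6 (tops now [4, 7, 8, 11, 13, 18])
Six piles.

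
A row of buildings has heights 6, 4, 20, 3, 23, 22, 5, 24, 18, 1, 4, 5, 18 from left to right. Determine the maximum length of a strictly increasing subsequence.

4

Track the smallest tail for each achievable length (strict):
6 → extends → [6]
4 → replaces 6 → [4]
20 → extends → [4, 20]
3 → replaces 4 → [3, 20]
23 → extends → [3, 20, 23]
22 → replaces 23 → [3, 20, 22]
5 → replaces 20 → [3, 5, 22]
24 → extends → [3, 5, 22, 24]
18 → replaces 22 → [3, 5, 18, 24]
1 → replaces 3 → [1, 5, 18, 24]
4 → replaces 5 → [1, 4, 18, 24]
5 → replaces 18 → [1, 4, 5, 24]
18 → replaces 24 → [1, 4, 5, 18]
Four tails, so the longest strictly increasing subsequence has length 4 (e.g. 6, 20, 23, 24).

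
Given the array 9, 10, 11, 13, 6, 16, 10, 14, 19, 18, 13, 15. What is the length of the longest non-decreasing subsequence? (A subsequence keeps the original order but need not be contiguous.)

6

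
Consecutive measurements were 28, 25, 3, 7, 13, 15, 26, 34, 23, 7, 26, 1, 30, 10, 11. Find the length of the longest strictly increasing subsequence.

7

Let dp[i] be the length of the longest such subsequence ending at index i:
i:      1  2  3  4  5  6  7  8  9 10 11 12 13 14 15
a[i]:  28 25  3  7 13 15 26 34 23  7 26  1 30 10 11
dp:     1  1  1  2  3  4  5  6  5  2  6  1  7  3  4
Maximum dp value is 7.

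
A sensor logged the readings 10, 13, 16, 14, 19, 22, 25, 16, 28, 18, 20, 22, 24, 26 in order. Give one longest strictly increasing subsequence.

10, 13, 14, 16, 18, 20, 22, 24, 26

Patience tails give the LIS length; then backtrack through the dp parents:
10 → extends → [10]
13 → extends → [10, 13]
16 → extends → [10, 13, 16]
14 → replaces 16 → [10, 13, 14]
19 → extends → [10, 13, 14, 19]
22 → extends → [10, 13, 14, 19, 22]
25 → extends → [10, 13, 14, 19, 22, 25]
16 → replaces 19 → [10, 13, 14, 16, 22, 25]
28 → extends → [10, 13, 14, 16, 22, 25, 28]
18 → replaces 22 → [10, 13, 14, 16, 18, 25, 28]
20 → replaces 25 → [10, 13, 14, 16, 18, 20, 28]
22 → replaces 28 → [10, 13, 14, 16, 18, 20, 22]
24 → extends → [10, 13, 14, 16, 18, 20, 22, 24]
26 → extends → [10, 13, 14, 16, 18, 20, 22, 24, 26]
Length 9; one witness is 10, 13, 14, 16, 18, 20, 22, 24, 26.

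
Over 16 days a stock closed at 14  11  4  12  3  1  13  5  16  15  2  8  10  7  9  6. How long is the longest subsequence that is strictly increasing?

4

Track the smallest tail for each achievable length (strict):
14 → extends → [14]
11 → replaces 14 → [11]
4 → replaces 11 → [4]
12 → extends → [4, 12]
3 → replaces 4 → [3, 12]
1 → replaces 3 → [1, 12]
13 → extends → [1, 12, 13]
5 → replaces 12 → [1, 5, 13]
16 → extends → [1, 5, 13, 16]
15 → replaces 16 → [1, 5, 13, 15]
2 → replaces 5 → [1, 2, 13, 15]
8 → replaces 13 → [1, 2, 8, 15]
10 → replaces 15 → [1, 2, 8, 10]
7 → replaces 8 → [1, 2, 7, 10]
9 → replaces 10 → [1, 2, 7, 9]
6 → replaces 7 → [1, 2, 6, 9]
Four tails, so the longest strictly increasing subsequence has length 4 (e.g. 11, 12, 13, 16).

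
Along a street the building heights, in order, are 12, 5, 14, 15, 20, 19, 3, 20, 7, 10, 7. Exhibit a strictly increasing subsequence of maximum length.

Patience tails give the LIS length; then backtrack through the dp parents:
12 → extends → [12]
5 → replaces 12 → [5]
14 → extends → [5, 14]
15 → extends → [5, 14, 15]
20 → extends → [5, 14, 15, 20]
19 → replaces 20 → [5, 14, 15, 19]
3 → replaces 5 → [3, 14, 15, 19]
20 → extends → [3, 14, 15, 19, 20]
7 → replaces 14 → [3, 7, 15, 19, 20]
10 → replaces 15 → [3, 7, 10, 19, 20]
7 → already a tail → [3, 7, 10, 19, 20]
Length 5; one witness is 12, 14, 15, 19, 20.

12, 14, 15, 19, 20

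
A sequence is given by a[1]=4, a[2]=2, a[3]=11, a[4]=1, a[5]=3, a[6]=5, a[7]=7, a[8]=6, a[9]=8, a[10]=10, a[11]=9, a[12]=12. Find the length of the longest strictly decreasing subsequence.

3

Negate each value so 'decreasing' becomes 'increasing', then run patience tails on the negated sequence:
-4 → extends → [-4]
-2 → extends → [-4, -2]
-11 → replaces -4 → [-11, -2]
-1 → extends → [-11, -2, -1]
-3 → replaces -2 → [-11, -3, -1]
-5 → replaces -3 → [-11, -5, -1]
-7 → replaces -5 → [-11, -7, -1]
-6 → replaces -1 → [-11, -7, -6]
-8 → replaces -7 → [-11, -8, -6]
-10 → replaces -8 → [-11, -10, -6]
-9 → replaces -6 → [-11, -10, -9]
-12 → replaces -11 → [-12, -10, -9]
Three tails, so the longest strictly decreasing subsequence of the original has length 3.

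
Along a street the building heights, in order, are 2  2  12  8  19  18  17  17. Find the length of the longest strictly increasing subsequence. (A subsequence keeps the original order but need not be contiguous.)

Let dp[i] be the length of the longest such subsequence ending at index i:
i:      1  2  3  4  5  6  7  8
a[i]:   2  2 12  8 19 18 17 17
dp:     1  1  2  2  3  3  3  3
Maximum dp value is 3.

3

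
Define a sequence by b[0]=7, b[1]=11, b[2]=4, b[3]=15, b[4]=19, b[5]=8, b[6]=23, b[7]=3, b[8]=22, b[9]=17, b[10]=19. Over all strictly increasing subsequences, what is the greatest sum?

75

Let S[i] be the best sum of a strictly increasing subsequence ending at i:
i:      0  1  2  3  4  5  6  7  8  9 10
b[i]:   7 11  4 15 19  8 23  3 22 17 19
S:      7 18  4 33 52 15 75  3 74 50 69
Maximum is 75 (e.g. 7 + 11 + 15 + 19 + 23).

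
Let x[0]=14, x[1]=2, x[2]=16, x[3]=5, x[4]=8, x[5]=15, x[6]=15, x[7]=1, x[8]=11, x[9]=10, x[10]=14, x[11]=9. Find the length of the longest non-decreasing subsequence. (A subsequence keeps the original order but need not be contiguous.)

Let dp[i] be the length of the longest such subsequence ending at index i:
i:      0  1  2  3  4  5  6  7  8  9 10 11
x[i]:  14  2 16  5  8 15 15  1 11 10 14  9
dp:     1  1  2  2  3  4  5  1  4  4  5  4
Maximum dp value is 5.

5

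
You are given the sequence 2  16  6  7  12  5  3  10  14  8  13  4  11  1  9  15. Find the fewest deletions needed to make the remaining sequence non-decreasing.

10

Fewest deletions = n − (longest non-decreasing subsequence).
i:      1  2  3  4  5  6  7  8  9 10 11 12 13 14 15 16
a[i]:   2 16  6  7 12  5  3 10 14  8 13  4 11  1  9 15
dp:     1  2  2  3  4  2  2  4  5  4  5  3  5  1  5  6
max dp = 6, so deletions = 16 − 6 = 10.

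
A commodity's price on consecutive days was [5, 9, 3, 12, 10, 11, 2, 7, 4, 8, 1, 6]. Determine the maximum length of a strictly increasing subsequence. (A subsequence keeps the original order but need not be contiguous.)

4

Track the smallest tail for each achievable length (strict):
5 → extends → [5]
9 → extends → [5, 9]
3 → replaces 5 → [3, 9]
12 → extends → [3, 9, 12]
10 → replaces 12 → [3, 9, 10]
11 → extends → [3, 9, 10, 11]
2 → replaces 3 → [2, 9, 10, 11]
7 → replaces 9 → [2, 7, 10, 11]
4 → replaces 7 → [2, 4, 10, 11]
8 → replaces 10 → [2, 4, 8, 11]
1 → replaces 2 → [1, 4, 8, 11]
6 → replaces 8 → [1, 4, 6, 11]
Four tails, so the longest strictly increasing subsequence has length 4 (e.g. 5, 9, 10, 11).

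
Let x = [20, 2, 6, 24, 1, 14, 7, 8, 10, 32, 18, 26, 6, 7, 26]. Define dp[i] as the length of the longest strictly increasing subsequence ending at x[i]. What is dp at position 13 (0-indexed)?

3

dp[i] = 1 + max{dp[j] : j<i, x[j]<x[i]} (or 1 if no such j):
i:      0  1  2  3  4  5  6  7  8  9 10 11 12 13 14
x[i]:  20  2  6 24  1 14  7  8 10 32 18 26  6  7 26
dp:     1  1  2  3  1  3  3  4  5  6  6  7  2  3  7
At index 13 the value is 3.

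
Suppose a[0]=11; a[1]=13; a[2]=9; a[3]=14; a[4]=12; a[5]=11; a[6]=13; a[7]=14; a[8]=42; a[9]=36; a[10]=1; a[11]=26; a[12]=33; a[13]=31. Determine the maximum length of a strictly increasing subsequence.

6

Track the smallest tail for each achievable length (strict):
11 → extends → [11]
13 → extends → [11, 13]
9 → replaces 11 → [9, 13]
14 → extends → [9, 13, 14]
12 → replaces 13 → [9, 12, 14]
11 → replaces 12 → [9, 11, 14]
13 → replaces 14 → [9, 11, 13]
14 → extends → [9, 11, 13, 14]
42 → extends → [9, 11, 13, 14, 42]
36 → replaces 42 → [9, 11, 13, 14, 36]
1 → replaces 9 → [1, 11, 13, 14, 36]
26 → replaces 36 → [1, 11, 13, 14, 26]
33 → extends → [1, 11, 13, 14, 26, 33]
31 → replaces 33 → [1, 11, 13, 14, 26, 31]
Six tails, so the longest strictly increasing subsequence has length 6 (e.g. 11, 12, 13, 14, 26, 33).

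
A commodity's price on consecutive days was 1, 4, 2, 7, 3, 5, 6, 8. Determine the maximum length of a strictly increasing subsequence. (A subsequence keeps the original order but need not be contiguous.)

6

Track the smallest tail for each achievable length (strict):
1 → extends → [1]
4 → extends → [1, 4]
2 → replaces 4 → [1, 2]
7 → extends → [1, 2, 7]
3 → replaces 7 → [1, 2, 3]
5 → extends → [1, 2, 3, 5]
6 → extends → [1, 2, 3, 5, 6]
8 → extends → [1, 2, 3, 5, 6, 8]
Six tails, so the longest strictly increasing subsequence has length 6 (e.g. 1, 2, 3, 5, 6, 8).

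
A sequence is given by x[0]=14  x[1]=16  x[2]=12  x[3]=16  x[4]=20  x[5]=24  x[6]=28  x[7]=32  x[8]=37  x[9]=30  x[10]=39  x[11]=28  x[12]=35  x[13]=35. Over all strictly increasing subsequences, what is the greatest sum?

210

Let S[i] be the best sum of a strictly increasing subsequence ending at i:
i:       0   1   2   3   4   5   6   7   8   9  10  11  12  13
x[i]:   14  16  12  16  20  24  28  32  37  30  39  28  35  35
S:      14  30  12  30  50  74 102 134 171 132 210 102 169 169
Maximum is 210 (e.g. 14 + 16 + 20 + 24 + 28 + 32 + 37 + 39).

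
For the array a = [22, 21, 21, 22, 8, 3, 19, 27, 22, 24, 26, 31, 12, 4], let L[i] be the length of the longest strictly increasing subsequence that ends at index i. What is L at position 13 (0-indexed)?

2

dp[i] = 1 + max{dp[j] : j<i, a[j]<a[i]} (or 1 if no such j):
i:      0  1  2  3  4  5  6  7  8  9 10 11 12 13
a[i]:  22 21 21 22  8  3 19 27 22 24 26 31 12  4
dp:     1  1  1  2  1  1  2  3  3  4  5  6  2  2
At index 13 the value is 2.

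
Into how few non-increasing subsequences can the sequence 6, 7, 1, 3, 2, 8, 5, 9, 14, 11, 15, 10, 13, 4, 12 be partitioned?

Place each on the leftmost legal pile:
6 → new pile 1 (tops now [6])
7 → new pile 2 (tops now [6, 7])
1 → pile 1 (tops now [1, 7])
3 → pile 2 (tops now [1, 3])
2 → pile 2 (tops now [1, 2])
8 → new pile 3 (tops now [1, 2, 8])
5 → pile 3 (tops now [1, 2, 5])
9 → new pile 4 (tops now [1, 2, 5, 9])
14 → new pile 5 (tops now [1, 2, 5, 9, 14])
11 → pile 5 (tops now [1, 2, 5, 9, 11])
15 → new pile 6 (tops now [1, 2, 5, 9, 11, 15])
10 → pile 5 (tops now [1, 2, 5, 9, 10, 15])
13 → pile 6 (tops now [1, 2, 5, 9, 10, 13])
4 → pile 3 (tops now [1, 2, 4, 9, 10, 13])
12 → pile 6 (tops now [1, 2, 4, 9, 10, 12])
Six piles.

6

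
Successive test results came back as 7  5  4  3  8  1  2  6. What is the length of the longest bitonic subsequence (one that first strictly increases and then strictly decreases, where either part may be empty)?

5

inc[i] = longest strictly increasing subsequence ending at i; dec[i] = longest strictly decreasing subsequence starting at i:
i:     1 2 3 4 5 6 7 8
a[i]:  7 5 4 3 8 1 2 6
inc:   1 1 1 1 2 1 2 3
dec:   5 4 3 2 2 1 1 1
Best peak at i=1 (value 7): inc=1, dec=5, length 1+5−1 = 5.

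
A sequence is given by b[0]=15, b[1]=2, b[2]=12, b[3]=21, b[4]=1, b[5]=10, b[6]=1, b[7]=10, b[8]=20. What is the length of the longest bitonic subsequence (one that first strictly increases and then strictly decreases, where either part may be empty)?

5

inc[i] = longest strictly increasing subsequence ending at i; dec[i] = longest strictly decreasing subsequence starting at i:
i:      0  1  2  3  4  5  6  7  8
b[i]:  15  2 12 21  1 10  1 10 20
inc:    1  1  2  3  1  2  1  2  3
dec:    4  2  3  3  1  2  1  1  1
Best peak at i=3 (value 21): inc=3, dec=3, length 3+3−1 = 5.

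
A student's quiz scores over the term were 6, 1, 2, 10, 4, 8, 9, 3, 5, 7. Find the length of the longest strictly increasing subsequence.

5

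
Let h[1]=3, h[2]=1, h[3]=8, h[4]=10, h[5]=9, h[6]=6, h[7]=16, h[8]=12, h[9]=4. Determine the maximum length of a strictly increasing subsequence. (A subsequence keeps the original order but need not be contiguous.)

Track the smallest tail for each achievable length (strict):
3 → extends → [3]
1 → replaces 3 → [1]
8 → extends → [1, 8]
10 → extends → [1, 8, 10]
9 → replaces 10 → [1, 8, 9]
6 → replaces 8 → [1, 6, 9]
16 → extends → [1, 6, 9, 16]
12 → replaces 16 → [1, 6, 9, 12]
4 → replaces 6 → [1, 4, 9, 12]
Four tails, so the longest strictly increasing subsequence has length 4 (e.g. 3, 8, 10, 16).

4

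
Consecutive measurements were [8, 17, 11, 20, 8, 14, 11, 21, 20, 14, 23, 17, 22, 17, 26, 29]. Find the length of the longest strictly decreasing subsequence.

Negate each value so 'decreasing' becomes 'increasing', then run patience tails on the negated sequence:
-8 → extends → [-8]
-17 → replaces -8 → [-17]
-11 → extends → [-17, -11]
-20 → replaces -17 → [-20, -11]
-8 → extends → [-20, -11, -8]
-14 → replaces -11 → [-20, -14, -8]
-11 → replaces -8 → [-20, -14, -11]
-21 → replaces -20 → [-21, -14, -11]
-20 → replaces -14 → [-21, -20, -11]
-14 → replaces -11 → [-21, -20, -14]
-23 → replaces -21 → [-23, -20, -14]
-17 → replaces -14 → [-23, -20, -17]
-22 → replaces -20 → [-23, -22, -17]
-17 → already a tail → [-23, -22, -17]
-26 → replaces -23 → [-26, -22, -17]
-29 → replaces -26 → [-29, -22, -17]
Three tails, so the longest strictly decreasing subsequence of the original has length 3.

3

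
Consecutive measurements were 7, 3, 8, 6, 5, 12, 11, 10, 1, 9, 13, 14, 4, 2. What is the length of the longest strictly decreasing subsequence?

6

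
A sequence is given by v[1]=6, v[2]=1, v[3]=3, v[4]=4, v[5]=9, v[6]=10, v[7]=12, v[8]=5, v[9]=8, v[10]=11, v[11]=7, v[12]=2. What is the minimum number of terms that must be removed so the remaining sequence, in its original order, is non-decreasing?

Fewest deletions = n − (longest non-decreasing subsequence).
i:      1  2  3  4  5  6  7  8  9 10 11 12
v[i]:   6  1  3  4  9 10 12  5  8 11  7  2
dp:     1  1  2  3  4  5  6  4  5  6  5  2
max dp = 6, so deletions = 12 − 6 = 6.

6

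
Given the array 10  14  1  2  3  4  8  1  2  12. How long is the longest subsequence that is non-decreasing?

6

Track the smallest tail for each achievable length (allowing ties):
10 → extends → [10]
14 → extends → [10, 14]
1 → replaces 10 → [1, 14]
2 → replaces 14 → [1, 2]
3 → extends → [1, 2, 3]
4 → extends → [1, 2, 3, 4]
8 → extends → [1, 2, 3, 4, 8]
1 → replaces 2 → [1, 1, 3, 4, 8]
2 → replaces 3 → [1, 1, 2, 4, 8]
12 → extends → [1, 1, 2, 4, 8, 12]
Six tails, so the longest non-decreasing subsequence has length 6 (e.g. 1, 2, 3, 4, 8, 12).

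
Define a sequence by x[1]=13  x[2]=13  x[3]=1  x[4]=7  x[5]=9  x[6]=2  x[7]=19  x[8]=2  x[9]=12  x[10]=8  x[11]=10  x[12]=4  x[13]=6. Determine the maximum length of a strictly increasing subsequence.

4

Track the smallest tail for each achievable length (strict):
13 → extends → [13]
13 → already a tail → [13]
1 → replaces 13 → [1]
7 → extends → [1, 7]
9 → extends → [1, 7, 9]
2 → replaces 7 → [1, 2, 9]
19 → extends → [1, 2, 9, 19]
2 → already a tail → [1, 2, 9, 19]
12 → replaces 19 → [1, 2, 9, 12]
8 → replaces 9 → [1, 2, 8, 12]
10 → replaces 12 → [1, 2, 8, 10]
4 → replaces 8 → [1, 2, 4, 10]
6 → replaces 10 → [1, 2, 4, 6]
Four tails, so the longest strictly increasing subsequence has length 4 (e.g. 1, 7, 9, 19).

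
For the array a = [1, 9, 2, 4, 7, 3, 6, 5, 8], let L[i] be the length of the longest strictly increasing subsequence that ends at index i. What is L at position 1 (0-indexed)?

2

dp[i] = 1 + max{dp[j] : j<i, a[j]<a[i]} (or 1 if no such j):
i:     0 1 2 3 4 5 6 7 8
a[i]:  1 9 2 4 7 3 6 5 8
dp:    1 2 2 3 4 3 4 4 5
At index 1 the value is 2.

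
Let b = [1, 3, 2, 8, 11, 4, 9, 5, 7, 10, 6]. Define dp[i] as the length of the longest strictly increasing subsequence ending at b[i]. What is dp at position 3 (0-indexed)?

dp[i] = 1 + max{dp[j] : j<i, b[j]<b[i]} (or 1 if no such j):
i:      0  1  2  3  4  5  6  7  8  9 10
b[i]:   1  3  2  8 11  4  9  5  7 10  6
dp:     1  2  2  3  4  3  4  4  5  6  5
At index 3 the value is 3.

3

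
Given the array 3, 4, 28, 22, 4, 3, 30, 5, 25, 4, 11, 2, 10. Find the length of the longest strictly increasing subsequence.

Track the smallest tail for each achievable length (strict):
3 → extends → [3]
4 → extends → [3, 4]
28 → extends → [3, 4, 28]
22 → replaces 28 → [3, 4, 22]
4 → already a tail → [3, 4, 22]
3 → already a tail → [3, 4, 22]
30 → extends → [3, 4, 22, 30]
5 → replaces 22 → [3, 4, 5, 30]
25 → replaces 30 → [3, 4, 5, 25]
4 → already a tail → [3, 4, 5, 25]
11 → replaces 25 → [3, 4, 5, 11]
2 → replaces 3 → [2, 4, 5, 11]
10 → replaces 11 → [2, 4, 5, 10]
Four tails, so the longest strictly increasing subsequence has length 4 (e.g. 3, 4, 28, 30).

4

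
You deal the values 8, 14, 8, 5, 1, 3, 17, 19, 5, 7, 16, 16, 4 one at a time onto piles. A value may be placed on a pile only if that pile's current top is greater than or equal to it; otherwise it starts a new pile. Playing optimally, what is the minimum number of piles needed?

5

Place each on the leftmost legal pile:
8 → new pile 1 (tops now [8])
14 → new pile 2 (tops now [8, 14])
8 → pile 1 (tops now [8, 14])
5 → pile 1 (tops now [5, 14])
1 → pile 1 (tops now [1, 14])
3 → pile 2 (tops now [1, 3])
17 → new pile 3 (tops now [1, 3, 17])
19 → new pile 4 (tops now [1, 3, 17, 19])
5 → pile 3 (tops now [1, 3, 5, 19])
7 → pile 4 (tops now [1, 3, 5, 7])
16 → new pile 5 (tops now [1, 3, 5, 7, 16])
16 → pile 5 (tops now [1, 3, 5, 7, 16])
4 → pile 3 (tops now [1, 3, 4, 7, 16])
Five piles.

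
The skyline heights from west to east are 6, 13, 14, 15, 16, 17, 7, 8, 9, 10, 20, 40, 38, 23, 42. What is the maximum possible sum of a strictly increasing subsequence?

183

Let S[i] be the best sum of a strictly increasing subsequence ending at i:
i:       1   2   3   4   5   6   7   8   9  10  11  12  13  14  15
a[i]:    6  13  14  15  16  17   7   8   9  10  20  40  38  23  42
S:       6  19  33  48  64  81  13  21  30  40 101 141 139 124 183
Maximum is 183 (e.g. 6 + 13 + 14 + 15 + 16 + 17 + 20 + 40 + 42).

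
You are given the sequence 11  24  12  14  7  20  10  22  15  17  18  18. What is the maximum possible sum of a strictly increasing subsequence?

Let S[i] be the best sum of a strictly increasing subsequence ending at i:
i:      1  2  3  4  5  6  7  8  9 10 11 12
a[i]:  11 24 12 14  7 20 10 22 15 17 18 18
S:     11 35 23 37  7 57 17 79 52 69 87 87
Maximum is 87 (e.g. 11 + 12 + 14 + 15 + 17 + 18).

87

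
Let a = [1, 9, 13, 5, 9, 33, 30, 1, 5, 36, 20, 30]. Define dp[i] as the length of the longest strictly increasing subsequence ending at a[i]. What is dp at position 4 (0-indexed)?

3

dp[i] = 1 + max{dp[j] : j<i, a[j]<a[i]} (or 1 if no such j):
i:      0  1  2  3  4  5  6  7  8  9 10 11
a[i]:   1  9 13  5  9 33 30  1  5 36 20 30
dp:     1  2  3  2  3  4  4  1  2  5  4  5
At index 4 the value is 3.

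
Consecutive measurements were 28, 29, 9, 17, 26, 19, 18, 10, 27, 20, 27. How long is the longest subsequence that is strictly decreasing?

5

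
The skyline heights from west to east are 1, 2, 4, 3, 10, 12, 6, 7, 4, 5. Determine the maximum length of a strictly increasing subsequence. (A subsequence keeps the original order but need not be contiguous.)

Track the smallest tail for each achievable length (strict):
1 → extends → [1]
2 → extends → [1, 2]
4 → extends → [1, 2, 4]
3 → replaces 4 → [1, 2, 3]
10 → extends → [1, 2, 3, 10]
12 → extends → [1, 2, 3, 10, 12]
6 → replaces 10 → [1, 2, 3, 6, 12]
7 → replaces 12 → [1, 2, 3, 6, 7]
4 → replaces 6 → [1, 2, 3, 4, 7]
5 → replaces 7 → [1, 2, 3, 4, 5]
Five tails, so the longest strictly increasing subsequence has length 5 (e.g. 1, 2, 4, 10, 12).

5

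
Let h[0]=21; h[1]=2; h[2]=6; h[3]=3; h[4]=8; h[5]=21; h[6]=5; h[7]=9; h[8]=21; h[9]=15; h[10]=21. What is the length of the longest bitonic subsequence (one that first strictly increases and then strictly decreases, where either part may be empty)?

inc[i] = longest strictly increasing subsequence ending at i; dec[i] = longest strictly decreasing subsequence starting at i:
i:      0  1  2  3  4  5  6  7  8  9 10
h[i]:  21  2  6  3  8 21  5  9 21 15 21
inc:    1  1  2  2  3  4  3  4  5  5  6
dec:    3  1  2  1  2  2  1  1  2  1  1
Best peak at i=8 (value 21): inc=5, dec=2, length 5+2−1 = 6.

6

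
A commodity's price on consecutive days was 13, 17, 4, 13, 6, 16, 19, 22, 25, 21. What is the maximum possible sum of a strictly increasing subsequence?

99

Let S[i] be the best sum of a strictly increasing subsequence ending at i:
i:      1  2  3  4  5  6  7  8  9 10
a[i]:  13 17  4 13  6 16 19 22 25 21
S:     13 30  4 17 10 33 52 74 99 73
Maximum is 99 (e.g. 4 + 13 + 16 + 19 + 22 + 25).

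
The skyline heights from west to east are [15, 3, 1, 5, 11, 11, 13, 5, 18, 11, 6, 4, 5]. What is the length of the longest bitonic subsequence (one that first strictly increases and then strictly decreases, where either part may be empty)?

inc[i] = longest strictly increasing subsequence ending at i; dec[i] = longest strictly decreasing subsequence starting at i:
i:      1  2  3  4  5  6  7  8  9 10 11 12 13
a[i]:  15  3  1  5 11 11 13  5 18 11  6  4  5
inc:    1  1  1  2  3  3  4  2  5  3  3  2  3
dec:    5  2  1  2  3  3  4  2  4  3  2  1  1
Best peak at i=9 (value 18): inc=5, dec=4, length 5+4−1 = 8.

8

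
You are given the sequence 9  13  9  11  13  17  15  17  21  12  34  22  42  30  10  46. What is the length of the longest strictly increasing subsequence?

9

Track the smallest tail for each achievable length (strict):
9 → extends → [9]
13 → extends → [9, 13]
9 → already a tail → [9, 13]
11 → replaces 13 → [9, 11]
13 → extends → [9, 11, 13]
17 → extends → [9, 11, 13, 17]
15 → replaces 17 → [9, 11, 13, 15]
17 → extends → [9, 11, 13, 15, 17]
21 → extends → [9, 11, 13, 15, 17, 21]
12 → replaces 13 → [9, 11, 12, 15, 17, 21]
34 → extends → [9, 11, 12, 15, 17, 21, 34]
22 → replaces 34 → [9, 11, 12, 15, 17, 21, 22]
42 → extends → [9, 11, 12, 15, 17, 21, 22, 42]
30 → replaces 42 → [9, 11, 12, 15, 17, 21, 22, 30]
10 → replaces 11 → [9, 10, 12, 15, 17, 21, 22, 30]
46 → extends → [9, 10, 12, 15, 17, 21, 22, 30, 46]
Nine tails, so the longest strictly increasing subsequence has length 9 (e.g. 9, 11, 13, 15, 17, 21, 34, 42, 46).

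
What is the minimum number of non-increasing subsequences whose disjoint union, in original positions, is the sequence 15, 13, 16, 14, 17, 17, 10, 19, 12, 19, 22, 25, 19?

Place each on the leftmost legal pile:
15 → new pile 1 (tops now [15])
13 → pile 1 (tops now [13])
16 → new pile 2 (tops now [13, 16])
14 → pile 2 (tops now [13, 14])
17 → new pile 3 (tops now [13, 14, 17])
17 → pile 3 (tops now [13, 14, 17])
10 → pile 1 (tops now [10, 14, 17])
19 → new pile 4 (tops now [10, 14, 17, 19])
12 → pile 2 (tops now [10, 12, 17, 19])
19 → pile 4 (tops now [10, 12, 17, 19])
22 → new pile 5 (tops now [10, 12, 17, 19, 22])
25 → new pile 6 (tops now [10, 12, 17, 19, 22, 25])
19 → pile 4 (tops now [10, 12, 17, 19, 22, 25])
Six piles.

6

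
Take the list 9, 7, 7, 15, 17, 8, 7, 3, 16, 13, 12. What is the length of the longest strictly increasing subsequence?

Let dp[i] be the length of the longest such subsequence ending at index i:
i:      1  2  3  4  5  6  7  8  9 10 11
a[i]:   9  7  7 15 17  8  7  3 16 13 12
dp:     1  1  1  2  3  2  1  1  3  3  3
Maximum dp value is 3.

3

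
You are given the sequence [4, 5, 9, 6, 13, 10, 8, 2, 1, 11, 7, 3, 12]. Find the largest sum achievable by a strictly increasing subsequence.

Let S[i] be the best sum of a strictly increasing subsequence ending at i:
i:      1  2  3  4  5  6  7  8  9 10 11 12 13
a[i]:   4  5  9  6 13 10  8  2  1 11  7  3 12
S:      4  9 18 15 31 28 23  2  1 39 22  5 51
Maximum is 51 (e.g. 4 + 5 + 9 + 10 + 11 + 12).

51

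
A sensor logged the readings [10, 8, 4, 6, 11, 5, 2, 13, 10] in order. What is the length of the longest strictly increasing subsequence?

4

Track the smallest tail for each achievable length (strict):
10 → extends → [10]
8 → replaces 10 → [8]
4 → replaces 8 → [4]
6 → extends → [4, 6]
11 → extends → [4, 6, 11]
5 → replaces 6 → [4, 5, 11]
2 → replaces 4 → [2, 5, 11]
13 → extends → [2, 5, 11, 13]
10 → replaces 11 → [2, 5, 10, 13]
Four tails, so the longest strictly increasing subsequence has length 4 (e.g. 4, 6, 11, 13).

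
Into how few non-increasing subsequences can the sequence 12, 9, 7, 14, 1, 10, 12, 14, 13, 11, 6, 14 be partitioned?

5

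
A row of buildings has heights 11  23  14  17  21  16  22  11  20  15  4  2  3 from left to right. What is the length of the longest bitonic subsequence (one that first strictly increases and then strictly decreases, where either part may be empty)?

inc[i] = longest strictly increasing subsequence ending at i; dec[i] = longest strictly decreasing subsequence starting at i:
i:      1  2  3  4  5  6  7  8  9 10 11 12 13
a[i]:  11 23 14 17 21 16 22 11 20 15  4  2  3
inc:    1  2  2  3  4  3  5  1  4  3  1  1  2
dec:    3  6  4  5  5  4  5  3  4  3  2  1  1
Best peak at i=7 (value 22): inc=5, dec=5, length 5+5−1 = 9.

9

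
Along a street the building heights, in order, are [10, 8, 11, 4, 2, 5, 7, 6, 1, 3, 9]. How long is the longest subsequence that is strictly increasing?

4

Let dp[i] be the length of the longest such subsequence ending at index i:
i:      1  2  3  4  5  6  7  8  9 10 11
a[i]:  10  8 11  4  2  5  7  6  1  3  9
dp:     1  1  2  1  1  2  3  3  1  2  4
Maximum dp value is 4.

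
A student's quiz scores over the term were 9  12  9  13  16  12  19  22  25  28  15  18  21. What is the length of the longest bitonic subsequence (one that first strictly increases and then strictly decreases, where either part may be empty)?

inc[i] = longest strictly increasing subsequence ending at i; dec[i] = longest strictly decreasing subsequence starting at i:
i:      1  2  3  4  5  6  7  8  9 10 11 12 13
a[i]:   9 12  9 13 16 12 19 22 25 28 15 18 21
inc:    1  2  1  3  4  2  5  6  7  8  4  5  6
dec:    1  2  1  2  2  1  2  2  2  2  1  1  1
Best peak at i=10 (value 28): inc=8, dec=2, length 8+2−1 = 9.

9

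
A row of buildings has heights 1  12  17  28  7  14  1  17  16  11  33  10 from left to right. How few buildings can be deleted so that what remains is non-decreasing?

7

Fewest deletions = n − (longest non-decreasing subsequence).
Patience tails:
1 → extends → [1]
12 → extends → [1, 12]
17 → extends → [1, 12, 17]
28 → extends → [1, 12, 17, 28]
7 → replaces 12 → [1, 7, 17, 28]
14 → replaces 17 → [1, 7, 14, 28]
1 → replaces 7 → [1, 1, 14, 28]
17 → replaces 28 → [1, 1, 14, 17]
16 → replaces 17 → [1, 1, 14, 16]
11 → replaces 14 → [1, 1, 11, 16]
33 → extends → [1, 1, 11, 16, 33]
10 → replaces 11 → [1, 1, 10, 16, 33]
Longest non-decreasing subsequence has length 5, so deletions = 12 − 5 = 7.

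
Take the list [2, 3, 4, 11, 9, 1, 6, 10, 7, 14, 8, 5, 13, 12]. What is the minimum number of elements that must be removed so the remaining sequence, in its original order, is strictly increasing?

Fewest deletions = n − (longest strictly increasing subsequence).
i:      1  2  3  4  5  6  7  8  9 10 11 12 13 14
a[i]:   2  3  4 11  9  1  6 10  7 14  8  5 13 12
dp:     1  2  3  4  4  1  4  5  5  6  6  4  7  7
max dp = 7, so deletions = 14 − 7 = 7.

7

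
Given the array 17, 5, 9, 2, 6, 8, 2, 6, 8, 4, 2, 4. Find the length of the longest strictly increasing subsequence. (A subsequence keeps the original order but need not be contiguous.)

3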